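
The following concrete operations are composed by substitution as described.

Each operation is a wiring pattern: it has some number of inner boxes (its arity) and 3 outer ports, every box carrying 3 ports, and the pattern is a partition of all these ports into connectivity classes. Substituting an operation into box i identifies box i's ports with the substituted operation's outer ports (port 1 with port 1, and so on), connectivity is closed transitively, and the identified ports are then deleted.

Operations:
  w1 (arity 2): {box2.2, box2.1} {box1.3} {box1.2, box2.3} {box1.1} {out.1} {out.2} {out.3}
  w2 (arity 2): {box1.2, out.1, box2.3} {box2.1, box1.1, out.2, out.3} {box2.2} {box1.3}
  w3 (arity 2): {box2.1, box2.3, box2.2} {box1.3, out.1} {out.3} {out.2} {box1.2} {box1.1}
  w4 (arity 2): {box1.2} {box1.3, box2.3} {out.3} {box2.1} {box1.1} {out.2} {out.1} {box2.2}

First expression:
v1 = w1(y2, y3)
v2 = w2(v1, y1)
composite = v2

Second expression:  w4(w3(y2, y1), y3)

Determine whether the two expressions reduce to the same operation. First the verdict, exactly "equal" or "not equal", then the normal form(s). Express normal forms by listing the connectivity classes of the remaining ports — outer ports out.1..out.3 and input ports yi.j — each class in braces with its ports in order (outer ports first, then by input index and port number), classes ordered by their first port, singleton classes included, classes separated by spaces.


not equal: they reduce to {out.1, y1.3} {out.2, out.3, y1.1} {y1.2} {y2.1} {y2.2, y3.3} {y2.3} {y3.1, y3.2} and {out.1} {out.2} {out.3} {y1.1, y1.2, y1.3} {y2.1} {y2.2} {y2.3} {y3.1} {y3.2} {y3.3}

The first expression, normalized: {out.1, y1.3} {out.2, out.3, y1.1} {y1.2} {y2.1} {y2.2, y3.3} {y2.3} {y3.1, y3.2}
The second expression, normalized: {out.1} {out.2} {out.3} {y1.1, y1.2, y1.3} {y2.1} {y2.2} {y2.3} {y3.1} {y3.2} {y3.3}
The normal forms differ: not equal.


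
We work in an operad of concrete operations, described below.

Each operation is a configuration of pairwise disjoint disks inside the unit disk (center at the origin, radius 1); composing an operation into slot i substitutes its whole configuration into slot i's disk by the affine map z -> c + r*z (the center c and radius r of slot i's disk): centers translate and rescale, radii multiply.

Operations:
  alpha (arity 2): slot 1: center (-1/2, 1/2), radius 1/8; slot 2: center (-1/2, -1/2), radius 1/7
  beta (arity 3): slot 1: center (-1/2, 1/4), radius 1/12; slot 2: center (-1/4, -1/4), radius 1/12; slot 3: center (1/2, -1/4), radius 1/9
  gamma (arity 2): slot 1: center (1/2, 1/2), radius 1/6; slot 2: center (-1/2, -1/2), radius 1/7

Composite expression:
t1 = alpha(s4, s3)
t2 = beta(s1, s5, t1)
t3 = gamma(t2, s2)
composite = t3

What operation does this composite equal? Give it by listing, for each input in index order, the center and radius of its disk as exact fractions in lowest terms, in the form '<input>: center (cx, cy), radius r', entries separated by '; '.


s1: center (5/12, 13/24), radius 1/72; s2: center (-1/2, -1/2), radius 1/7; s3: center (31/54, 97/216), radius 1/378; s4: center (31/54, 101/216), radius 1/432; s5: center (11/24, 11/24), radius 1/72

Below gamma, radii multiply path by path; the s-disk centers shift.
tracing s1 down its 2-map path: center (5/12, 13/24), radius 1/72
tracing s5 down its 2-map path: center (11/24, 11/24), radius 1/72
tracing s4 down its 3-map path: center (31/54, 101/216), radius 1/432
tracing s3 down its 3-map path: center (31/54, 97/216), radius 1/378
tracing s2 down its 1-map path: center (-1/2, -1/2), radius 1/7


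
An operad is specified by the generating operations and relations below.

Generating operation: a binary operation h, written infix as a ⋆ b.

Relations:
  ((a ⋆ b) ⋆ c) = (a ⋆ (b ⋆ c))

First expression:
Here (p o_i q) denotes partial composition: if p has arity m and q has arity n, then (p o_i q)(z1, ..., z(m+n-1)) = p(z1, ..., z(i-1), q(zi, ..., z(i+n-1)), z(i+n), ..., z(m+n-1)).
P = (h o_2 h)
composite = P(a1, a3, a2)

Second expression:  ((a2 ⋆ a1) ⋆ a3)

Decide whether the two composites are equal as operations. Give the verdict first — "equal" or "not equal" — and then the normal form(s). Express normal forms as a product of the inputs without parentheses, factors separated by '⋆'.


not equal: they reduce to a1 ⋆ a3 ⋆ a2 and a2 ⋆ a1 ⋆ a3

The first expression reduces to a1 ⋆ a3 ⋆ a2
The second expression reduces to a2 ⋆ a1 ⋆ a3
Different reductions; not equal.


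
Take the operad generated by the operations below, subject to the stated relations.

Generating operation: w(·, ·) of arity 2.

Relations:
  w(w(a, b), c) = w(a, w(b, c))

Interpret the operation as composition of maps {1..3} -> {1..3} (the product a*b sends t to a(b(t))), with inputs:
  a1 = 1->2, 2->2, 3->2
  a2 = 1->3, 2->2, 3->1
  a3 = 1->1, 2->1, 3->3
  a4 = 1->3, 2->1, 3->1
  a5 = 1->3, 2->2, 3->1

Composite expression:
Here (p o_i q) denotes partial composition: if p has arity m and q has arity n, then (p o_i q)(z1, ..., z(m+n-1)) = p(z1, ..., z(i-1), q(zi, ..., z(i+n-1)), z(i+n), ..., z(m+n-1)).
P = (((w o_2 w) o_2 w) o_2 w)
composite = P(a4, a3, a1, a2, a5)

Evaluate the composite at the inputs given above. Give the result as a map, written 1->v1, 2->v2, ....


w(a3, a1) = 1->1, 2->1, 3->1
w(w(a3, a1), a2) = 1->1, 2->1, 3->1
w(w(w(a3, a1), a2), a5) = 1->1, 2->1, 3->1
w(a4, w(w(w(a3, a1), a2), a5)) = 1->3, 2->3, 3->3

1->3, 2->3, 3->3


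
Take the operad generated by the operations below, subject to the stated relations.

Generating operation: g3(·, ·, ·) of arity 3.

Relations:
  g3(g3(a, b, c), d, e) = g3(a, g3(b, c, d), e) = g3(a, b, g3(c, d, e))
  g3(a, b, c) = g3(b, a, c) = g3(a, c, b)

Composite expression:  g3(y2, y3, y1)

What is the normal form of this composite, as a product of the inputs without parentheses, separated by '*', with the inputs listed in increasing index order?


Any arrangement under g3 is one operation, so sort the y-inputs.
g3(y2, y3, y1) spells out as y2 * y3 * y1
the factors in increasing index order: y1 * y2 * y3

y1 * y2 * y3


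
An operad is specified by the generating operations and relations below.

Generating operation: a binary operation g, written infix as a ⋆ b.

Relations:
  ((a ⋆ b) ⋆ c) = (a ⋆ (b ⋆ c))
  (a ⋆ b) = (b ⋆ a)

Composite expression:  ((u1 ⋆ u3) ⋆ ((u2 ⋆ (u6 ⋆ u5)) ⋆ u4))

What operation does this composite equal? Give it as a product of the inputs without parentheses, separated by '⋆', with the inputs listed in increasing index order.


u1 ⋆ u2 ⋆ u3 ⋆ u4 ⋆ u5 ⋆ u6

Shape and order are irrelevant to g; the u-input set decides.
(u1 ⋆ u3) reduces to u1 ⋆ u3
(u6 ⋆ u5) reduces to u6 ⋆ u5
(u2 ⋆ (u6 ⋆ u5)) reduces to u2 ⋆ u6 ⋆ u5
((u2 ⋆ (u6 ⋆ u5)) ⋆ u4) reduces to u2 ⋆ u6 ⋆ u5 ⋆ u4
((u1 ⋆ u3) ⋆ ((u2 ⋆ (u6 ⋆ u5)) ⋆ u4)) reduces to u1 ⋆ u3 ⋆ u2 ⋆ u6 ⋆ u5 ⋆ u4
commutativity sorts the factors: u1 ⋆ u2 ⋆ u3 ⋆ u4 ⋆ u5 ⋆ u6


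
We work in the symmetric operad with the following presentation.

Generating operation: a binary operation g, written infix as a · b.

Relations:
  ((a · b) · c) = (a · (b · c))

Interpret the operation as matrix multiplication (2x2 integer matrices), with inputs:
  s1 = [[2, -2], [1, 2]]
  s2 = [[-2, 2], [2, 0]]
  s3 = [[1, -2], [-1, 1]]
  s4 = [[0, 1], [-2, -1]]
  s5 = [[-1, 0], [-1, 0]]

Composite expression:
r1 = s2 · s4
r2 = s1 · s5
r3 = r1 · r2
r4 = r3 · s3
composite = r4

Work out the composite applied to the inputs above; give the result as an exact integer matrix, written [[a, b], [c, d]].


[[12, -24], [-6, 12]]

(s2 · s4) = [[-4, -4], [0, 2]]
(s1 · s5) = [[0, 0], [-3, 0]]
((s2 · s4) · (s1 · s5)) = [[12, 0], [-6, 0]]
(((s2 · s4) · (s1 · s5)) · s3) = [[12, -24], [-6, 12]]


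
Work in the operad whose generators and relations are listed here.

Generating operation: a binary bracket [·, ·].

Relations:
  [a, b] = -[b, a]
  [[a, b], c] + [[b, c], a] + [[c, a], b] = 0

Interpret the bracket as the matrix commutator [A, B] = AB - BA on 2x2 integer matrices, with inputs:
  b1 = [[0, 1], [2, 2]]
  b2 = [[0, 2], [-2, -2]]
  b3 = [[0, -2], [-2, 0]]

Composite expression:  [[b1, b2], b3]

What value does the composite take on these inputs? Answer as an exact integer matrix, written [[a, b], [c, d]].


[b1, b2] = [[-6, -6], [0, 6]]
[[b1, b2], b3] = [[12, 24], [-24, -12]]

[[12, 24], [-24, -12]]


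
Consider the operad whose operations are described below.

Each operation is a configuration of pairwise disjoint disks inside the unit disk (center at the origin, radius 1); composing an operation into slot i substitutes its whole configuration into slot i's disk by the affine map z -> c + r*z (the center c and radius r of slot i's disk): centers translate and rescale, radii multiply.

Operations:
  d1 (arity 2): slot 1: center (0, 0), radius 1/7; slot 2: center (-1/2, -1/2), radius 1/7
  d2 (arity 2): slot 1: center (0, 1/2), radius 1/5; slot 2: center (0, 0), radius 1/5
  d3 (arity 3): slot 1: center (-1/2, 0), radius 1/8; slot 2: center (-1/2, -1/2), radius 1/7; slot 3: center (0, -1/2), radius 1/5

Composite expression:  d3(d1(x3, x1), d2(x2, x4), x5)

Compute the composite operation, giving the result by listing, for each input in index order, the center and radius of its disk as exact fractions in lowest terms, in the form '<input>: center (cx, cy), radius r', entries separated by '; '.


x1: center (-9/16, -1/16), radius 1/56; x2: center (-1/2, -3/7), radius 1/35; x3: center (-1/2, 0), radius 1/56; x4: center (-1/2, -1/2), radius 1/35; x5: center (0, -1/2), radius 1/5

Follow each x-input down from d3: c' goes to c + r*c', radius to r*r'.
input x3: composing its 2 substitution steps yields center (-1/2, 0), radius 1/56
input x1: composing its 2 substitution steps yields center (-9/16, -1/16), radius 1/56
input x2: composing its 2 substitution steps yields center (-1/2, -3/7), radius 1/35
input x4: composing its 2 substitution steps yields center (-1/2, -1/2), radius 1/35
input x5: composing its 1 substitution step yields center (0, -1/2), radius 1/5


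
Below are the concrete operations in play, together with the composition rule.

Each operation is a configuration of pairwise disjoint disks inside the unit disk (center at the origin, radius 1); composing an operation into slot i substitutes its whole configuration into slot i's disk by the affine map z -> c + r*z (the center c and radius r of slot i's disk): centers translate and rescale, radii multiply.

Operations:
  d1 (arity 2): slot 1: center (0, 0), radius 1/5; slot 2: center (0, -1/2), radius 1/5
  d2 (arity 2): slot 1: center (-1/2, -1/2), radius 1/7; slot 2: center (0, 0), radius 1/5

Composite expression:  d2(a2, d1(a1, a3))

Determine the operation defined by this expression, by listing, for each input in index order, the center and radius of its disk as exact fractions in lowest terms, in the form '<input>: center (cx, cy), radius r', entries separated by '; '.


a1: center (0, 0), radius 1/25; a2: center (-1/2, -1/2), radius 1/7; a3: center (0, -1/10), radius 1/25


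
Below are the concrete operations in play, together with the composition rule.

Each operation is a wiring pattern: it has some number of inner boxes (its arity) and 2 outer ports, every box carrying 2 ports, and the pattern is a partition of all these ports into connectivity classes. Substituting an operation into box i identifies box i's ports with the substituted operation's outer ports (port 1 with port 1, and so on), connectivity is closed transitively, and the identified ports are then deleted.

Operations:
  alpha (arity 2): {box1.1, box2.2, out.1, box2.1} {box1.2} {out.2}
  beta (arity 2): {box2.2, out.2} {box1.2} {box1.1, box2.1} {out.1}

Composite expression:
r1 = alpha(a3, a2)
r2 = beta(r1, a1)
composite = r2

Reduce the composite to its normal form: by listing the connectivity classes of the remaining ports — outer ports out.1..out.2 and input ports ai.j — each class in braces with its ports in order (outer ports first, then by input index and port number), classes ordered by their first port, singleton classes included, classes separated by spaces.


Treat the ports identified at beta as solder joints: merge, then drop.
through alpha, on inputs (a3, a2): {out.1, a2.1, a2.2, a3.1} {out.2} {a3.2} (out.j = stage outer ports)
through beta, on inputs (a3, a2, a1): {out.1} {out.2, a1.2} {a1.1, a2.1, a2.2, a3.1} {a3.2} (out.j = stage outer ports)

{out.1} {out.2, a1.2} {a1.1, a2.1, a2.2, a3.1} {a3.2}


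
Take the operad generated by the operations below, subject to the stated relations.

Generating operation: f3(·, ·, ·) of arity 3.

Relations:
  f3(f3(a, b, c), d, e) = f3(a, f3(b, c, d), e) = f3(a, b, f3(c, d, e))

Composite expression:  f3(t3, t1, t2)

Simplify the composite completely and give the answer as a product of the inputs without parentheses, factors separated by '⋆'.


The f3-tree's shape is irrelevant; the t-reading-order decides.
f3(t3, t1, t2) linearizes to t3 ⋆ t1 ⋆ t2

t3 ⋆ t1 ⋆ t2


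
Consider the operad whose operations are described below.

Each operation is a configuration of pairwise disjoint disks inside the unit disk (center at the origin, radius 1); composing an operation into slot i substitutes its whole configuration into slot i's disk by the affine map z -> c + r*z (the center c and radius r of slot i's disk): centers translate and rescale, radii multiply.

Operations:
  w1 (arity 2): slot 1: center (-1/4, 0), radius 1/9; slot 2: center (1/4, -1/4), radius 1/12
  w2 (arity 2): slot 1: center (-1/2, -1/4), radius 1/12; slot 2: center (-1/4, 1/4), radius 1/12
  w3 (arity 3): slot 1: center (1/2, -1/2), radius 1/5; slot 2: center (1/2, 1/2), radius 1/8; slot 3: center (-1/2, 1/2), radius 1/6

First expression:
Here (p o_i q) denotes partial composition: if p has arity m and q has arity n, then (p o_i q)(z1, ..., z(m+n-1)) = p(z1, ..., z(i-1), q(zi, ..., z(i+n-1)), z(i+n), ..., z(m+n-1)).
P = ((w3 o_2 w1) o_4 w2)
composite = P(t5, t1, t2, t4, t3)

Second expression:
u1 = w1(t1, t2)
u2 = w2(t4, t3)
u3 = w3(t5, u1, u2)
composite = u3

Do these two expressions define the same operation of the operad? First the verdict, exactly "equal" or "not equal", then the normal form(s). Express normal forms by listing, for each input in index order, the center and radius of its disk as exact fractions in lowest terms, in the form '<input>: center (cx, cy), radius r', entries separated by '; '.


equal: each reduces to t1: center (15/32, 1/2), radius 1/72; t2: center (17/32, 15/32), radius 1/96; t3: center (-13/24, 13/24), radius 1/72; t4: center (-7/12, 11/24), radius 1/72; t5: center (1/2, -1/2), radius 1/5

The first expression, normalized: t1: center (15/32, 1/2), radius 1/72; t2: center (17/32, 15/32), radius 1/96; t3: center (-13/24, 13/24), radius 1/72; t4: center (-7/12, 11/24), radius 1/72; t5: center (1/2, -1/2), radius 1/5
The second expression, normalized: t1: center (15/32, 1/2), radius 1/72; t2: center (17/32, 15/32), radius 1/96; t3: center (-13/24, 13/24), radius 1/72; t4: center (-7/12, 11/24), radius 1/72; t5: center (1/2, -1/2), radius 1/5
The normal forms match — equal.


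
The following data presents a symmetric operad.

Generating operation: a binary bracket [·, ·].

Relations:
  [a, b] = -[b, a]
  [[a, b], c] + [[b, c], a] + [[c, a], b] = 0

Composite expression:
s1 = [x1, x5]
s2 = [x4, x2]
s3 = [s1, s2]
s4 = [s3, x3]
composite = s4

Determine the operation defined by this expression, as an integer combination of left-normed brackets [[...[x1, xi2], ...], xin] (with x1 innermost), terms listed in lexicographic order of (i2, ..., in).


-[[[[x1, x5], x2], x4], x3] + [[[[x1, x5], x4], x2], x3]

Antisymmetry and Jacobi reduce to x1-anchored left-normed brackets.
Composite bracket: [[[x1, x5], [x4, x2]], x3]
Full expansion: 16 signed words from ab - ba (2^4 = 16).
The x1-initial words carry the normal form:
  x1x5x2x4x3 (sign -1) contributes -[[[[x1, x5], x2], x4], x3]
  x1x5x4x2x3 (sign +1) contributes +[[[[x1, x5], x4], x2], x3]


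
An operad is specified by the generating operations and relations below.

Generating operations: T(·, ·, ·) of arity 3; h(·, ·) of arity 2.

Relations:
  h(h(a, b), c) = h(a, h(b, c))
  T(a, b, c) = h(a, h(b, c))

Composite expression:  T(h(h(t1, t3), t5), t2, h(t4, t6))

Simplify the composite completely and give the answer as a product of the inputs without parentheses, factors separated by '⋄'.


t1 ⋄ t3 ⋄ t5 ⋄ t2 ⋄ t4 ⋄ t6

Every regrouping of T is equal, so read the t-inputs in written order.
h(t1, t3) spells out as t1 ⋄ t3
h(h(t1, t3), t5) spells out as t1 ⋄ t3 ⋄ t5
h(t4, t6) spells out as t4 ⋄ t6
T(h(h(t1, t3), t5), t2, h(t4, t6)) spells out as t1 ⋄ t3 ⋄ t5 ⋄ t2 ⋄ t4 ⋄ t6


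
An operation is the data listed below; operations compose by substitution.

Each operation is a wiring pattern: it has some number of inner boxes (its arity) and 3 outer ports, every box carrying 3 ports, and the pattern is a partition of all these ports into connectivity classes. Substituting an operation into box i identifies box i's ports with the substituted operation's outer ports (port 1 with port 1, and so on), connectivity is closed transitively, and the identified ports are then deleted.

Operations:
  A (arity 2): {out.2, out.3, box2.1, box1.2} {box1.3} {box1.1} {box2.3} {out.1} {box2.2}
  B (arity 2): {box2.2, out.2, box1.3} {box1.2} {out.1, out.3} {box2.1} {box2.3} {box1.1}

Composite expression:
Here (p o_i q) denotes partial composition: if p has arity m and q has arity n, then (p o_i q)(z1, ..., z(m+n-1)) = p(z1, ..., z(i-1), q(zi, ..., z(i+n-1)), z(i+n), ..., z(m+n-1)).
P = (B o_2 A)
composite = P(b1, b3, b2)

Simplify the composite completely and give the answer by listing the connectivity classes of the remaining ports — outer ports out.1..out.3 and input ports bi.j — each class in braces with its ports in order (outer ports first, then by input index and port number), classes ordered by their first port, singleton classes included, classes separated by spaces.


Substituting into B glues patterns; closure does the rest.
stage A: inputs (b3, b2), connectivity {out.1} {out.2, out.3, b2.1, b3.2} {b2.2} {b2.3} {b3.1} {b3.3}, out.j its boundary
stage B: inputs (b1, b3, b2), connectivity {out.1, out.3} {out.2, b1.3, b2.1, b3.2} {b1.1} {b1.2} {b2.2} {b2.3} {b3.1} {b3.3}, out.j its boundary

{out.1, out.3} {out.2, b1.3, b2.1, b3.2} {b1.1} {b1.2} {b2.2} {b2.3} {b3.1} {b3.3}


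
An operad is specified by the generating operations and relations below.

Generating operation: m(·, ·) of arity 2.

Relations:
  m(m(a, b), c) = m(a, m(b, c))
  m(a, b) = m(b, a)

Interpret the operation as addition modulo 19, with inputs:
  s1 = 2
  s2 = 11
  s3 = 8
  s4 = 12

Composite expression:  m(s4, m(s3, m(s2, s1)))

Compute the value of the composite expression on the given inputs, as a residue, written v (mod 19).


14 (mod 19)


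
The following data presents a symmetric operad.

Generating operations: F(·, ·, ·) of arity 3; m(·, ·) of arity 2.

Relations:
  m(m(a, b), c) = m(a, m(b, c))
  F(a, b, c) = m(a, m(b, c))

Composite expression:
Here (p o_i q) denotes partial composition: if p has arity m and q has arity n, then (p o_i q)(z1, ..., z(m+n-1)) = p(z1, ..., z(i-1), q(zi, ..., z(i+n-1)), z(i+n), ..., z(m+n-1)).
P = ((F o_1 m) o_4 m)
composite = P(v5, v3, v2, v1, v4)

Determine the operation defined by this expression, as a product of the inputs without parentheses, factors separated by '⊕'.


v5 ⊕ v3 ⊕ v2 ⊕ v1 ⊕ v4

Associativity of F dissolves the nesting; only the v-input order survives.
m(v5, v3) linearizes to v5 ⊕ v3
m(v1, v4) linearizes to v1 ⊕ v4
F(m(v5, v3), v2, m(v1, v4)) linearizes to v5 ⊕ v3 ⊕ v2 ⊕ v1 ⊕ v4


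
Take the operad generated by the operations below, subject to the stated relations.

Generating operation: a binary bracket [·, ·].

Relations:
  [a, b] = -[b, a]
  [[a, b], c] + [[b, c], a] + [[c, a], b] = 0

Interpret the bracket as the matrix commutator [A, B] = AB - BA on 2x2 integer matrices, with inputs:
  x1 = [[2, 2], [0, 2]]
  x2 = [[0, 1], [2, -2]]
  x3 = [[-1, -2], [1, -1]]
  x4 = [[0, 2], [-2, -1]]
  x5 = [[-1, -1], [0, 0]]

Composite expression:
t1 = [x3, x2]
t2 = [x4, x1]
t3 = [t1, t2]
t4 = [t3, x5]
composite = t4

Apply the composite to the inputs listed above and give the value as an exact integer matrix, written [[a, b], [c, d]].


[x3, x2] = [[-5, 4], [2, 5]]
[x4, x1] = [[4, 2], [0, -4]]
[[x3, x2], [x4, x1]] = [[-4, -52], [16, 4]]
[[[x3, x2], [x4, x1]], x5] = [[16, -44], [-16, -16]]

[[16, -44], [-16, -16]]


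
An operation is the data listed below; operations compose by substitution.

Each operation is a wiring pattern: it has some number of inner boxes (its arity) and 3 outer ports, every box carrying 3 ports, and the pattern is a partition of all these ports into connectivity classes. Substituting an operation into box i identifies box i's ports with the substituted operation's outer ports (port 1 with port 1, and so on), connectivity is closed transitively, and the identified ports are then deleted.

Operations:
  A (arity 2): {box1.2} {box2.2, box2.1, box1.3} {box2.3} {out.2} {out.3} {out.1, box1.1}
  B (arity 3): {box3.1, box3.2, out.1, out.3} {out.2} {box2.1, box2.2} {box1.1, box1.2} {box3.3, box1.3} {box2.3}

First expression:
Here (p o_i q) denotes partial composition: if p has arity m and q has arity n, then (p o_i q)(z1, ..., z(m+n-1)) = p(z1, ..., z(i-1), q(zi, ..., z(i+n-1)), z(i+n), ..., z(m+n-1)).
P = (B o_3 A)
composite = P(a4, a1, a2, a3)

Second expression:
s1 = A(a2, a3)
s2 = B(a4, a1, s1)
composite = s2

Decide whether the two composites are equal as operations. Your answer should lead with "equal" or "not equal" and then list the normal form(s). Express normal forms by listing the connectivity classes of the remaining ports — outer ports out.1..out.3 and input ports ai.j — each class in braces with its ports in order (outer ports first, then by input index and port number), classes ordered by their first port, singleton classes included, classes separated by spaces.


equal: each reduces to {out.1, out.3, a2.1} {out.2} {a1.1, a1.2} {a1.3} {a2.2} {a2.3, a3.1, a3.2} {a3.3} {a4.1, a4.2} {a4.3}


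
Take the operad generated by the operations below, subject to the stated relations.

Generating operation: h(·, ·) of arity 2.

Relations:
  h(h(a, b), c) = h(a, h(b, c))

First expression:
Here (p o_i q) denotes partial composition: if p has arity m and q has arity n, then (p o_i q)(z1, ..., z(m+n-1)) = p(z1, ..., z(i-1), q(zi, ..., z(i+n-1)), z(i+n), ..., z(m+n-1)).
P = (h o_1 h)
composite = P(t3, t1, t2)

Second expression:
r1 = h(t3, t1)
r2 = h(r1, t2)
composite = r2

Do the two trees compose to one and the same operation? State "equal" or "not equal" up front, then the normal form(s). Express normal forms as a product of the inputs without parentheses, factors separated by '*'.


equal; both compose to t3 * t1 * t2


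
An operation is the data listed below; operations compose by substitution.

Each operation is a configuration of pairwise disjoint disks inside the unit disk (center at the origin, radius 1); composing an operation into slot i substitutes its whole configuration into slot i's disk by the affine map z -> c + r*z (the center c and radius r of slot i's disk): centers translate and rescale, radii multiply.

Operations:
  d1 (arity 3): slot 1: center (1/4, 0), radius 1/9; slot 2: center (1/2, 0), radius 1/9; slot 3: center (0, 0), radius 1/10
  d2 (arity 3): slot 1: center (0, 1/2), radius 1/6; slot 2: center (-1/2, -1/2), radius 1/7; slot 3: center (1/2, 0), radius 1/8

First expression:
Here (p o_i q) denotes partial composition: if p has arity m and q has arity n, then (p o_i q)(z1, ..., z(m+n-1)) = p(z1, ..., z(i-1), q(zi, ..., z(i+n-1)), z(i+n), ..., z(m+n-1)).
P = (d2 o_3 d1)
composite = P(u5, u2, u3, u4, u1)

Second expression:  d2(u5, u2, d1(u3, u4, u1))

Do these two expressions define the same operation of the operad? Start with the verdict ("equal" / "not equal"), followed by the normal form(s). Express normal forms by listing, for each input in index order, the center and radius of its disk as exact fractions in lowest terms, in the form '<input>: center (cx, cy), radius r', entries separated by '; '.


equal; the common form is u1: center (1/2, 0), radius 1/80; u2: center (-1/2, -1/2), radius 1/7; u3: center (17/32, 0), radius 1/72; u4: center (9/16, 0), radius 1/72; u5: center (0, 1/2), radius 1/6

The first composite normalizes to u1: center (1/2, 0), radius 1/80; u2: center (-1/2, -1/2), radius 1/7; u3: center (17/32, 0), radius 1/72; u4: center (9/16, 0), radius 1/72; u5: center (0, 1/2), radius 1/6
The second composite normalizes to u1: center (1/2, 0), radius 1/80; u2: center (-1/2, -1/2), radius 1/7; u3: center (17/32, 0), radius 1/72; u4: center (9/16, 0), radius 1/72; u5: center (0, 1/2), radius 1/6
The normal forms match — equal.


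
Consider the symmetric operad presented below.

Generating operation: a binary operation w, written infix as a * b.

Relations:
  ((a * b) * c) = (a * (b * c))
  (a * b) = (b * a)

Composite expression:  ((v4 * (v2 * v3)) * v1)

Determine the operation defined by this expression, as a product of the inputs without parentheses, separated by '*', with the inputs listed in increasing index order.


v1 * v2 * v3 * v4

Shape and order are irrelevant to w; the v-input set decides.
(v2 * v3) collapses to v2 * v3
(v4 * (v2 * v3)) collapses to v4 * v2 * v3
((v4 * (v2 * v3)) * v1) collapses to v4 * v2 * v3 * v1
the factors in increasing index order: v1 * v2 * v3 * v4


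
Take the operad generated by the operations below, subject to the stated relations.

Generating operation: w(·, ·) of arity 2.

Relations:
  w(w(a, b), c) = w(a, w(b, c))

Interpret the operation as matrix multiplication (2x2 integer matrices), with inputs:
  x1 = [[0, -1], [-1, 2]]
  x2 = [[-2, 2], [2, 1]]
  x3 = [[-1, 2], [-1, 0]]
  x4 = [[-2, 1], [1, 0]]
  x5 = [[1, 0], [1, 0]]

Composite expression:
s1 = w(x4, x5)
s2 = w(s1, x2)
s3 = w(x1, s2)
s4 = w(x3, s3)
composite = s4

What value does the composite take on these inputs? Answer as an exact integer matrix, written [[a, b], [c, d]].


[[-14, 14], [-2, 2]]

w(x4, x5) = [[-1, 0], [1, 0]]
w(w(x4, x5), x2) = [[2, -2], [-2, 2]]
w(x1, w(w(x4, x5), x2)) = [[2, -2], [-6, 6]]
w(x3, w(x1, w(w(x4, x5), x2))) = [[-14, 14], [-2, 2]]


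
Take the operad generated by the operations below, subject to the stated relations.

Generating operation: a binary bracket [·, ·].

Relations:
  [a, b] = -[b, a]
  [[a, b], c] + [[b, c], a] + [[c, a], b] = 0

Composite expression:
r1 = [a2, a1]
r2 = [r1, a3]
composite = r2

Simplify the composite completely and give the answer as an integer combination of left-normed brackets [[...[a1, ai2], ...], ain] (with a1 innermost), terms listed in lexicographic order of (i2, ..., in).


Left-normed coefficients sit on the a1-initial expansion words.
Composite bracket: [[a2, a1], a3]
Each bracket splits as ab - ba, giving 4 signed words (2^2 = 4).
The a1-initial words carry the normal form:
  from a1a2a3, sign -1: term -[[a1, a2], a3]

-[[a1, a2], a3]


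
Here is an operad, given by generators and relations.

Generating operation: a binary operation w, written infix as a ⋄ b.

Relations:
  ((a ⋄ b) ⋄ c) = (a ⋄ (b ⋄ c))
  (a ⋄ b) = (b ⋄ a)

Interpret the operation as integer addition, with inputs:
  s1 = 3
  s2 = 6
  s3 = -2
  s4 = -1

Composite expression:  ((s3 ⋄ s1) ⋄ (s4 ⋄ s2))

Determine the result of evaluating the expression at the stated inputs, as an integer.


(s3 ⋄ s1) = 1
(s4 ⋄ s2) = 5
((s3 ⋄ s1) ⋄ (s4 ⋄ s2)) = 6

6


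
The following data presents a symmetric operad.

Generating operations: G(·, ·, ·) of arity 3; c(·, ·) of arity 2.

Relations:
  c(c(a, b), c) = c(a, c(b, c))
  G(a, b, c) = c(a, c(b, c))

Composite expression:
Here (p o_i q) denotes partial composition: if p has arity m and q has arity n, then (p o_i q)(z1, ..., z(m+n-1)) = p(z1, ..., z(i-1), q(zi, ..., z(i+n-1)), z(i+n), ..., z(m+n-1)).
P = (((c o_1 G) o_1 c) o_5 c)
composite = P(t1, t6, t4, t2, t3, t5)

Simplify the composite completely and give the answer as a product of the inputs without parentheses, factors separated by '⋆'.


t1 ⋆ t6 ⋆ t4 ⋆ t2 ⋆ t3 ⋆ t5

Every regrouping of c is equal, so read the t-inputs in written order.
c(t1, t6) spells out as t1 ⋆ t6
G(c(t1, t6), t4, t2) spells out as t1 ⋆ t6 ⋆ t4 ⋆ t2
c(t3, t5) spells out as t3 ⋆ t5
c(G(c(t1, t6), t4, t2), c(t3, t5)) spells out as t1 ⋆ t6 ⋆ t4 ⋆ t2 ⋆ t3 ⋆ t5


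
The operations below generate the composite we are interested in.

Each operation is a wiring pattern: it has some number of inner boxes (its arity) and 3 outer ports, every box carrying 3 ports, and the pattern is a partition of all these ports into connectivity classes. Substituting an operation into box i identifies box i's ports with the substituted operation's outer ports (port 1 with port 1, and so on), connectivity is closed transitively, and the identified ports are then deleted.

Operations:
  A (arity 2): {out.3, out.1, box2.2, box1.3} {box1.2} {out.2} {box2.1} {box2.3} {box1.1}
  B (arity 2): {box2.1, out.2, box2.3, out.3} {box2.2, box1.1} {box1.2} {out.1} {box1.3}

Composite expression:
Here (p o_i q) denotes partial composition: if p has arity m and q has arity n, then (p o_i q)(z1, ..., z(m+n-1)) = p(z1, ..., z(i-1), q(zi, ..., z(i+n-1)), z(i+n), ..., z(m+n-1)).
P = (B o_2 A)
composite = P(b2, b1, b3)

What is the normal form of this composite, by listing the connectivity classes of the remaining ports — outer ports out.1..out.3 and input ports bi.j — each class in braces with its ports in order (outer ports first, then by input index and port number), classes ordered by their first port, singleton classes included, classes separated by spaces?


{out.1} {out.2, out.3, b1.3, b3.2} {b1.1} {b1.2} {b2.1} {b2.2} {b2.3} {b3.1} {b3.3}


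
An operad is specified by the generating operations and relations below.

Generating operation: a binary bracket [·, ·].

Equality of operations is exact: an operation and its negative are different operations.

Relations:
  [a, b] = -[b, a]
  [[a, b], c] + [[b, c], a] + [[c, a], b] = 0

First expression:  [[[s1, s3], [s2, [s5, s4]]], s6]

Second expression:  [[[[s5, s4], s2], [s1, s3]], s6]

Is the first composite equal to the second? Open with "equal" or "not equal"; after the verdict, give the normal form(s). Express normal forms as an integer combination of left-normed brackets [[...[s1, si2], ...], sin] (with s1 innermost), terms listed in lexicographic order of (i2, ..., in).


equal: each reduces to -[[[[[s1, s3], s2], s4], s5], s6] + [[[[[s1, s3], s2], s5], s4], s6] + [[[[[s1, s3], s4], s5], s2], s6] - [[[[[s1, s3], s5], s4], s2], s6]

Normal form of the first expression: -[[[[[s1, s3], s2], s4], s5], s6] + [[[[[s1, s3], s2], s5], s4], s6] + [[[[[s1, s3], s4], s5], s2], s6] - [[[[[s1, s3], s5], s4], s2], s6]
Normal form of the second expression: -[[[[[s1, s3], s2], s4], s5], s6] + [[[[[s1, s3], s2], s5], s4], s6] + [[[[[s1, s3], s4], s5], s2], s6] - [[[[[s1, s3], s5], s4], s2], s6]
One common form — equal.


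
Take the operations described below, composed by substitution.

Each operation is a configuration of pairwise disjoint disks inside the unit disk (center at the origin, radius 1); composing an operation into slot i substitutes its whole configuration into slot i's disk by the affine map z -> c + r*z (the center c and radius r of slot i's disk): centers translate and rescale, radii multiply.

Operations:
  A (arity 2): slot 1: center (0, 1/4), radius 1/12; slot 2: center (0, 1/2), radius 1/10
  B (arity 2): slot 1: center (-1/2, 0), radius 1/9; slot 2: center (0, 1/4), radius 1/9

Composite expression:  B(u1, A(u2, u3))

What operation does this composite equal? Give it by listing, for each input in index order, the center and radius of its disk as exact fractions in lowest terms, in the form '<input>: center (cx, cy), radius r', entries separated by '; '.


u1: center (-1/2, 0), radius 1/9; u2: center (0, 5/18), radius 1/108; u3: center (0, 11/36), radius 1/90

Each u-disk chains the slot maps above it in B; radii multiply.
u1 passes through 1 substitution, ending at center (-1/2, 0), radius 1/9
u2 passes through 2 substitutions, ending at center (0, 5/18), radius 1/108
u3 passes through 2 substitutions, ending at center (0, 11/36), radius 1/90


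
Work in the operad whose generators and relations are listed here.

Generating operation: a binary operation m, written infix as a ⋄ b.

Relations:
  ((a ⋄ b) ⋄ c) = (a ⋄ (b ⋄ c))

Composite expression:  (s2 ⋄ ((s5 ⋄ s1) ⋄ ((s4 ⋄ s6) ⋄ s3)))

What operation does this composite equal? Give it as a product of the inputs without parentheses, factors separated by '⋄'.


s2 ⋄ s5 ⋄ s1 ⋄ s4 ⋄ s6 ⋄ s3


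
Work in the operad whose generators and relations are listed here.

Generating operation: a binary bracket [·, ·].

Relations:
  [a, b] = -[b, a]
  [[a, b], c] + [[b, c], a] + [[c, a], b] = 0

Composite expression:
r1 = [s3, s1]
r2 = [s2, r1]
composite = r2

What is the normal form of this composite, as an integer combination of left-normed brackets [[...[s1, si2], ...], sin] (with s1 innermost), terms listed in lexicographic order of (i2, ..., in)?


[[s1, s3], s2]

Skip Jacobi rewriting: expand, keep s1-initial words, read off terms.
Composite bracket: [s2, [s3, s1]]
The bracket unfolds into 4 signed words via [a, b] = ab - ba (2^2 = 4).
Keep just the words that open with s1:
  from s1s3s2, sign +1: term +[[s1, s3], s2]


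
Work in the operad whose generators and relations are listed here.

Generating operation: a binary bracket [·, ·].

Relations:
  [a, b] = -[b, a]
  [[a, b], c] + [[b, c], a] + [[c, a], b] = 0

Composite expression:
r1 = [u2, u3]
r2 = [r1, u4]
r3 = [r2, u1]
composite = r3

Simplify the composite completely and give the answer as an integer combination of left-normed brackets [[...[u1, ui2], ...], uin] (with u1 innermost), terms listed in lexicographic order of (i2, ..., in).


-[[[u1, u2], u3], u4] + [[[u1, u3], u2], u4] + [[[u1, u4], u2], u3] - [[[u1, u4], u3], u2]


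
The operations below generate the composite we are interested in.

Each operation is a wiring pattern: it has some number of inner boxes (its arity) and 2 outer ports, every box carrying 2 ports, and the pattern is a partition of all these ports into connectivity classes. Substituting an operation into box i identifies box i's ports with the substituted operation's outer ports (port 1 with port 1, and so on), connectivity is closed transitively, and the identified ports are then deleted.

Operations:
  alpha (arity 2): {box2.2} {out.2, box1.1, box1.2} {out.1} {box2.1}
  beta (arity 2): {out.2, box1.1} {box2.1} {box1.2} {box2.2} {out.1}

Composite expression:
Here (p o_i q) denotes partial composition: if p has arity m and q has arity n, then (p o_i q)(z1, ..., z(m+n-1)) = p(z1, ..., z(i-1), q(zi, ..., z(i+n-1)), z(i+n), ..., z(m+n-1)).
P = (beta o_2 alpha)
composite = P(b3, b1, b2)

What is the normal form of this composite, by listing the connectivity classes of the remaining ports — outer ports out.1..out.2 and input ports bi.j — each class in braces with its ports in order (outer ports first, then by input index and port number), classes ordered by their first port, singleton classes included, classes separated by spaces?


{out.1} {out.2, b3.1} {b1.1, b1.2} {b2.1} {b2.2} {b3.2}

Substituting into beta glues patterns; closure does the rest.
the subtree at alpha composes to {out.1} {out.2, b1.1, b1.2} {b2.1} {b2.2} on (b1, b2); out.j = own outer ports
the subtree at beta composes to {out.1} {out.2, b3.1} {b1.1, b1.2} {b2.1} {b2.2} {b3.2} on (b3, b1, b2); out.j = own outer ports


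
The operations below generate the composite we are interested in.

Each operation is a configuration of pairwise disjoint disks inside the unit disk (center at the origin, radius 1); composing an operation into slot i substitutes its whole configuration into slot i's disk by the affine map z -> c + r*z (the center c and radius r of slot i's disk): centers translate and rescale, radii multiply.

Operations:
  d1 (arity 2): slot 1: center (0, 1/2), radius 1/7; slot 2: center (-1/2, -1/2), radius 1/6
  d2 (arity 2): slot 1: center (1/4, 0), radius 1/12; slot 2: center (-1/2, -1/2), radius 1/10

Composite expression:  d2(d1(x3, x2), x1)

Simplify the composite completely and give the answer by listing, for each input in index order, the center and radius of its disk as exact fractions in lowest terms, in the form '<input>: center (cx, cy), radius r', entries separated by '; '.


Affine substitution under d2: radii multiply and x-centers shift.
for x3, the 2-step affine chain lands on center (1/4, 1/24), radius 1/84
for x2, the 2-step affine chain lands on center (5/24, -1/24), radius 1/72
for x1, the 1-step affine chain lands on center (-1/2, -1/2), radius 1/10

x1: center (-1/2, -1/2), radius 1/10; x2: center (5/24, -1/24), radius 1/72; x3: center (1/4, 1/24), radius 1/84


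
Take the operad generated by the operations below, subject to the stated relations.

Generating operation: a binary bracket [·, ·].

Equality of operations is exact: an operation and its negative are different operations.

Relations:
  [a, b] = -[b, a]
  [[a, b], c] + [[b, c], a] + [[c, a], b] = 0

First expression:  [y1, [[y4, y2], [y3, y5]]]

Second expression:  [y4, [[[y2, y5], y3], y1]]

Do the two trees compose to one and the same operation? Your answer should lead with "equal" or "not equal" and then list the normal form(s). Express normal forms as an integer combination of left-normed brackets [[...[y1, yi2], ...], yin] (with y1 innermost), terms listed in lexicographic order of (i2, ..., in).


not equal — first -[[[[y1, y2], y4], y3], y5] + [[[[y1, y2], y4], y5], y3] + [[[[y1, y3], y5], y2], y4] - [[[[y1, y3], y5], y4], y2] + [[[[y1, y4], y2], y3], y5] - [[[[y1, y4], y2], y5], y3] - [[[[y1, y5], y3], y2], y4] + [[[[y1, y5], y3], y4], y2], second [[[[y1, y2], y5], y3], y4] - [[[[y1, y3], y2], y5], y4] + [[[[y1, y3], y5], y2], y4] - [[[[y1, y5], y2], y3], y4]

The first expression, normalized: -[[[[y1, y2], y4], y3], y5] + [[[[y1, y2], y4], y5], y3] + [[[[y1, y3], y5], y2], y4] - [[[[y1, y3], y5], y4], y2] + [[[[y1, y4], y2], y3], y5] - [[[[y1, y4], y2], y5], y3] - [[[[y1, y5], y3], y2], y4] + [[[[y1, y5], y3], y4], y2]
The second expression, normalized: [[[[y1, y2], y5], y3], y4] - [[[[y1, y3], y2], y5], y4] + [[[[y1, y3], y5], y2], y4] - [[[[y1, y5], y2], y3], y4]
Different reductions; not equal.


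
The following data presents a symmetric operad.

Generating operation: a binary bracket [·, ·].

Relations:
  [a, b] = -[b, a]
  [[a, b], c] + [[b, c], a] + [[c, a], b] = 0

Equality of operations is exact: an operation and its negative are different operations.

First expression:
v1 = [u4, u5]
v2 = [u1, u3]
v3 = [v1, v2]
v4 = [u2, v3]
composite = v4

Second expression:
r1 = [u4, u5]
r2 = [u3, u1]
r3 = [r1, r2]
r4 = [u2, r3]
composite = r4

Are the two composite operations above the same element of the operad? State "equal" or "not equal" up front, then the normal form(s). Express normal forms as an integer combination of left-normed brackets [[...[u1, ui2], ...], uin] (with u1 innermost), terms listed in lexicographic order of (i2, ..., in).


not equal: they reduce to [[[[u1, u3], u4], u5], u2] - [[[[u1, u3], u5], u4], u2] and -[[[[u1, u3], u4], u5], u2] + [[[[u1, u3], u5], u4], u2]


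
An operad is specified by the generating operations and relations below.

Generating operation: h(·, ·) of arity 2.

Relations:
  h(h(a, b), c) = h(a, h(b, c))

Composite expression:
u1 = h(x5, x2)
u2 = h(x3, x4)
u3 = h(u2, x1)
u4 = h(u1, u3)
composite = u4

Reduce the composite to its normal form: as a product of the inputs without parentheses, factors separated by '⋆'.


x5 ⋆ x2 ⋆ x3 ⋆ x4 ⋆ x1


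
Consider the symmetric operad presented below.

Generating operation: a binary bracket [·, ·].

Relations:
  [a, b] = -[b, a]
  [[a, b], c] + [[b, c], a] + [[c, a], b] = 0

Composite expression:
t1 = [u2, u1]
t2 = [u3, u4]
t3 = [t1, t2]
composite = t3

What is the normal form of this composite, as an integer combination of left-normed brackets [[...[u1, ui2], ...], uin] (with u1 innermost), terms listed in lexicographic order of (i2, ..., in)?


-[[[u1, u2], u3], u4] + [[[u1, u2], u4], u3]

A multilinear Lie element is pinned by u1-initial words (u1 innermost).
Composite bracket: [[u2, u1], [u3, u4]]
Under [a, b] = ab - ba we get 8 signed associative words (2^3 = 8).
The u1-initial words carry the normal form:
  sign of u1u2u3u4 is -1, so it contributes -[[[u1, u2], u3], u4]
  sign of u1u2u4u3 is +1, so it contributes +[[[u1, u2], u4], u3]
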